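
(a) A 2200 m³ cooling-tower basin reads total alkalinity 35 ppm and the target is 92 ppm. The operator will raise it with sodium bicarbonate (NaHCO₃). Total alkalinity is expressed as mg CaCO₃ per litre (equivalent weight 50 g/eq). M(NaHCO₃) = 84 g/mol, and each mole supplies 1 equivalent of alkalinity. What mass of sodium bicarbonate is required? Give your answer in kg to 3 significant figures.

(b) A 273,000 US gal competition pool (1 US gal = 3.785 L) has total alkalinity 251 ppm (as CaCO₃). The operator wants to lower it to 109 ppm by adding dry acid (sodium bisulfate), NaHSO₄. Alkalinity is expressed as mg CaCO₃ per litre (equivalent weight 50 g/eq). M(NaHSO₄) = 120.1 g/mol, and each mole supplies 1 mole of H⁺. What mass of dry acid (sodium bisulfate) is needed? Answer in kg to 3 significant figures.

(a) 211 kg; (b) 352 kg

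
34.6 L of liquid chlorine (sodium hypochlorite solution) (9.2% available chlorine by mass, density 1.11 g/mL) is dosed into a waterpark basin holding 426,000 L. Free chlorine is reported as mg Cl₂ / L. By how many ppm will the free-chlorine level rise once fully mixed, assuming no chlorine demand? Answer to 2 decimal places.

8.29 ppm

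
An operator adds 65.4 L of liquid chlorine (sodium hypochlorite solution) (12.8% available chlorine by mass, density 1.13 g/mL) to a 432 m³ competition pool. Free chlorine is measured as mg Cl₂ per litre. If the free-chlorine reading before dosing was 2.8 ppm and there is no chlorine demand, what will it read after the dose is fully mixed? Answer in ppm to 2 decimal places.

24.70 ppm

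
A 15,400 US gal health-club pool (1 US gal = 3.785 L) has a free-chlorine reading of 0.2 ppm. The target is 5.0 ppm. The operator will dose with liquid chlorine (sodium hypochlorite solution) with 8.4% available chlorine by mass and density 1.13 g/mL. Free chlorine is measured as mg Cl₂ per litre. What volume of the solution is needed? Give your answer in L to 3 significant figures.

Volume: 15,400 US gal × 3.785 L/gal = 58,289 L.
Chlorine deficit: 5.0 − 0.2 = 4.8 ppm = 4.8 mg/L as Cl₂.
Cl₂ equivalent needed: 4.8 mg/L × 58,289 L = 279,800 mg = 279.8 g.
Product at 8.4% available chlorine: 279.8 / 0.084 = 3331 g.
Volume at density 1.13 g/mL: 3331 g ÷ 1.13 g/mL = 2948 mL.

2.95 L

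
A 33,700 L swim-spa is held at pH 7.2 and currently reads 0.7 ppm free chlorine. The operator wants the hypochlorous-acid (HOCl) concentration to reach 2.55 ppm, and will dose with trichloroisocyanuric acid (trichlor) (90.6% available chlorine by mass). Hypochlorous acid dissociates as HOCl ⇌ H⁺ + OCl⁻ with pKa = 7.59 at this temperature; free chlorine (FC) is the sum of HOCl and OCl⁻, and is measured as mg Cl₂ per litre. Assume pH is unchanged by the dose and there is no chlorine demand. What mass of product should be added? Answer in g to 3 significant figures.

[OCl⁻]/[HOCl] = 10^(pH − pKa) = 10^(7.2 − 7.59) = 0.4074; fraction as HOCl = 1/(1 + 0.4074) = 0.7105.
Free chlorine required for 2.55 ppm HOCl: 2.55 / 0.7105 = 3.589 ppm.
FC to add: 3.589 − 0.7 = 2.889 mg/L as Cl₂.
Cl₂ equivalent: 2.889 mg/L × 33,700 L = 97.35 g.
Product at 90.6% available Cl: 97.35 / 0.906 = 107.5 g.

107 g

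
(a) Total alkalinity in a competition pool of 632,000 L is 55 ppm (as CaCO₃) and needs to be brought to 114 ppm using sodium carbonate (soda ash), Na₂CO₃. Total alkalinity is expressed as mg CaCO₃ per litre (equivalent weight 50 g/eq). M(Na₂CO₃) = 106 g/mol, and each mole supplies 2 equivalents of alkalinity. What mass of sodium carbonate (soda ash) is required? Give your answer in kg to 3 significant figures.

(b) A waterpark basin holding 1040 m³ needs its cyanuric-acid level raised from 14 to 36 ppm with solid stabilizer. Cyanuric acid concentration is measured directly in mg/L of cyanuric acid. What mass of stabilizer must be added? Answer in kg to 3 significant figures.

(a) Alkalinity to add: (114 − 55) = 59 mg/L as CaCO₃ × 632,000 L = 37,290 g as CaCO₃.
(a) Equivalents: 37,290 g ÷ 50 g/eq = 745.8 eq.
(a) Each mole of Na₂CO₃ supplies 2 eq, so 745.8 / 2 = 372.9 mol.
(a) Mass: 372.9 mol × 106 g/mol = 39,530 g.

(b) Volume: 1040 m³ = 1,040,000 L.
(b) CYA to add: (36 − 14) = 22 mg/L × 1,040,000 L = 22,880 g cyanuric acid.

(a) 39.5 kg; (b) 22.9 kg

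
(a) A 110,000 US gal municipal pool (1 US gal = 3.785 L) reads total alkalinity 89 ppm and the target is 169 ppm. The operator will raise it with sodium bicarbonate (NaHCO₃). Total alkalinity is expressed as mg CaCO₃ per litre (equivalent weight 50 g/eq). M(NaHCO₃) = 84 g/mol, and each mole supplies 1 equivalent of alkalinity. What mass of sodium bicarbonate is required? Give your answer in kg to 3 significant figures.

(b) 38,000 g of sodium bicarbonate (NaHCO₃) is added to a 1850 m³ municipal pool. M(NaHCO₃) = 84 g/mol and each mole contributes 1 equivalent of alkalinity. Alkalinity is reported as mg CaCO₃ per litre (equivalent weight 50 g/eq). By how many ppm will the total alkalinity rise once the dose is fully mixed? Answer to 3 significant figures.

(a) Volume: 110,000 US gal × 3.785 L/gal = 416,350 L.
(a) Alkalinity to add: (169 − 89) = 80 mg/L as CaCO₃ × 416,350 L = 33,310 g as CaCO₃.
(a) Equivalents: 33,310 g ÷ 50 g/eq = 666.2 eq.
(a) NaHCO₃ supplies 1 eq per mole → 666.2 mol.
(a) Mass: 666.2 mol × 84 g/mol = 55,960 g.

(b) Volume: 1850 m³ = 1,850,000 L.
(b) Moles of NaHCO₃: 38,000 g ÷ 84 g/mol = 452.4 mol → 452.4 eq of alkalinity.
(b) As CaCO₃: 452.4 eq × 50 g/eq = 22,620 g.
(b) Rise: 22,620 g / 1,850,000 L × 1000 = 12.23 mg/L.

(a) 56.0 kg; (b) 12.2 ppm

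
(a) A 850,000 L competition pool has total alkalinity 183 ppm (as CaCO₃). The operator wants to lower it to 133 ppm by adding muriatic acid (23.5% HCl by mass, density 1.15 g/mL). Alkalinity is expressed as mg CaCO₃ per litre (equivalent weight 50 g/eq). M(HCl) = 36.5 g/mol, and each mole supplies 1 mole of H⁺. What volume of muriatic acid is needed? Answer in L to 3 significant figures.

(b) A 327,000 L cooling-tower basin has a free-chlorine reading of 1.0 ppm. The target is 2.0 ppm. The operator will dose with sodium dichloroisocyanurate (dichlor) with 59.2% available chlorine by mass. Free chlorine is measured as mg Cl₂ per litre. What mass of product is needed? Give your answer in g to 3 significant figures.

(a) Alkalinity to neutralize: (183 − 133) = 50 mg/L as CaCO₃ × 850,000 L = 42,500 g as CaCO₃.
(a) Equivalents of H⁺ required: 42,500 ÷ 50 g/eq = 850 eq = 850 mol HCl.
(a) Mass of HCl: 850 × 36.5 = 31,020 g.
(a) Mass of 23.5% solution: 31,020 / 0.235 = 132,000 g.
(a) Volume: 132,000 g ÷ 1.15 g/mL = 114,800 mL.

(b) Chlorine deficit: 2.0 − 1.0 = 1 ppm = 1 mg/L as Cl₂.
(b) Cl₂ equivalent needed: 1 mg/L × 327,000 L = 327,000 mg = 327 g.
(b) Product at 59.2% available chlorine: 327 / 0.592 = 552.4 g.

(a) 115 L; (b) 552 g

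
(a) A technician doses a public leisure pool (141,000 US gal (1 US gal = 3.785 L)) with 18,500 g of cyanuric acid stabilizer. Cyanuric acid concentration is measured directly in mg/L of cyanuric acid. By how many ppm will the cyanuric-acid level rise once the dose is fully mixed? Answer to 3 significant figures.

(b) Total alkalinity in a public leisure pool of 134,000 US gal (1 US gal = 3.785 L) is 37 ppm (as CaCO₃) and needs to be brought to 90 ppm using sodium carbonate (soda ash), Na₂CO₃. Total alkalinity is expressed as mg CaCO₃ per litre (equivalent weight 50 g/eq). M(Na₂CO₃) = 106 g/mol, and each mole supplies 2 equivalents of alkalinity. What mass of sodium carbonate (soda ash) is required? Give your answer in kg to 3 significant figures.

(a) Volume: 141,000 US gal × 3.785 L/gal = 533,685 L.
(a) Rise: 18,500 g / 533,685 L × 1000 = 34.66 mg/L.

(b) Volume: 134,000 US gal × 3.785 L/gal = 507,190 L.
(b) Alkalinity to add: (90 − 37) = 53 mg/L as CaCO₃ × 507,190 L = 26,880 g as CaCO₃.
(b) Equivalents: 26,880 g ÷ 50 g/eq = 537.6 eq.
(b) Each mole of Na₂CO₃ supplies 2 eq, so 537.6 / 2 = 268.8 mol.
(b) Mass: 268.8 mol × 106 g/mol = 28,490 g.

(a) 34.7 ppm; (b) 28.5 kg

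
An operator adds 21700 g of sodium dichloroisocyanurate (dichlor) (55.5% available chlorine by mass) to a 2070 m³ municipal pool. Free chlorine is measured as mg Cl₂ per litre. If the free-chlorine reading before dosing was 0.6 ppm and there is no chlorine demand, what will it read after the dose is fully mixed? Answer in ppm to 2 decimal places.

6.42 ppm

Volume: 2070 m³ = 2,070,000 L.
Available chlorine delivered: 21,700 g × 0.555 = 12,040 g as Cl₂.
Concentration rise: 12,040 g / 2,070,000 L = 5.818 mg/L = 5.82 ppm.
Final FC: 0.6 + 5.82 = 6.42 ppm.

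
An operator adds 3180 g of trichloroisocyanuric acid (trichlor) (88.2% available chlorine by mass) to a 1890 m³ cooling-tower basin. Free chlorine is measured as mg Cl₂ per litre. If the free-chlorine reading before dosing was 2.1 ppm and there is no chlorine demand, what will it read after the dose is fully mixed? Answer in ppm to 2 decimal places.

3.58 ppm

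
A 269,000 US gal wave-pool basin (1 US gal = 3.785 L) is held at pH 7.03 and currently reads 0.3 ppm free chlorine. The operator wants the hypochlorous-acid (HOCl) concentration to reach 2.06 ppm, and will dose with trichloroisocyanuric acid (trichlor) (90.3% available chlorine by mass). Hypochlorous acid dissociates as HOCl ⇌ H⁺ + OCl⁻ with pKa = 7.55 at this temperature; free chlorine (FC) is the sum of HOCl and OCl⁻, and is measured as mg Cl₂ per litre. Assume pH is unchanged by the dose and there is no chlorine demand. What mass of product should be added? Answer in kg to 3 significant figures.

2.69 kg

Volume: 269,000 US gal × 3.785 L/gal = 1,018,165 L.
[OCl⁻]/[HOCl] = 10^(pH − pKa) = 10^(7.03 − 7.55) = 0.302; fraction as HOCl = 1/(1 + 0.302) = 0.7681.
Free chlorine required for 2.06 ppm HOCl: 2.06 / 0.7681 = 2.682 ppm.
FC to add: 2.682 − 0.3 = 2.382 mg/L as Cl₂.
Cl₂ equivalent: 2.382 mg/L × 1,018,165 L = 2425 g.
Product at 90.3% available Cl: 2425 / 0.903 = 2686 g.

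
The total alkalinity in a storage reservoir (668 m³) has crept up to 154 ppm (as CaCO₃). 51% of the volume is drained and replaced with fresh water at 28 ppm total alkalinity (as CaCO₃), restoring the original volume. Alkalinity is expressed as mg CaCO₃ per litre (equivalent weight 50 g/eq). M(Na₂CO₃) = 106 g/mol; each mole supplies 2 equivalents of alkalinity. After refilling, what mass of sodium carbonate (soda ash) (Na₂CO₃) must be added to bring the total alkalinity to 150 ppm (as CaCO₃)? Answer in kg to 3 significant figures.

42.7 kg

Volume: 668 m³ = 668,000 L.
After draining 51% and refilling: 154 × 0.49 + 28 × 0.51 = 89.74 ppm.
Deficit to target: 150 − 89.74 = 60.26 mg/L.
As CaCO₃: 60.26 mg/L × 668,000 L = 40,250 g; ÷ 50 g/eq ÷ 2 = 402.5 mol Na₂CO₃.
Mass: 402.5 × 106 = 42,670 g.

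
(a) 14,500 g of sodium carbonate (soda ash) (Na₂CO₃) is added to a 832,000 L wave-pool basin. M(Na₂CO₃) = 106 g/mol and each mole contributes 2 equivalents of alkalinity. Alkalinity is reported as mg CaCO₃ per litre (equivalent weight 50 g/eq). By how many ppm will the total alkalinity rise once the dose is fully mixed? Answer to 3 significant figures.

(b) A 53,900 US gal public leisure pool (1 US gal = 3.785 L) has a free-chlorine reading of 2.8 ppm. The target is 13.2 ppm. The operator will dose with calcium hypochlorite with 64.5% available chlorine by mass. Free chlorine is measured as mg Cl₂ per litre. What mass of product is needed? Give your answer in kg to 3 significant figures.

(a) Moles of Na₂CO₃: 14,500 g ÷ 106 g/mol = 136.8 mol → 273.6 eq of alkalinity.
(a) As CaCO₃: 273.6 eq × 50 g/eq = 13,680 g.
(a) Rise: 13,680 g / 832,000 L × 1000 = 16.44 mg/L.

(b) Volume: 53,900 US gal × 3.785 L/gal = 204,012 L.
(b) Chlorine deficit: 13.2 − 2.8 = 10.4 ppm = 10.4 mg/L as Cl₂.
(b) Cl₂ equivalent needed: 10.4 mg/L × 204,012 L = 2,122,000 mg = 2122 g.
(b) Product at 64.5% available chlorine: 2122 / 0.645 = 3289 g.

(a) 16.4 ppm; (b) 3.29 kg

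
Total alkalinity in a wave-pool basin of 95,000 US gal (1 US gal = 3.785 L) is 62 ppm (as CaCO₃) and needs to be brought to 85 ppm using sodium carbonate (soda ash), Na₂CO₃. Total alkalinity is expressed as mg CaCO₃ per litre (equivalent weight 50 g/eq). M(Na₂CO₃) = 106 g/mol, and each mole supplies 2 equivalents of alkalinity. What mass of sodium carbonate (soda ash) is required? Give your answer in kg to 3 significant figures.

8.77 kg

Volume: 95,000 US gal × 3.785 L/gal = 359,575 L.
Alkalinity to add: (85 − 62) = 23 mg/L as CaCO₃ × 359,575 L = 8270 g as CaCO₃.
Equivalents: 8270 g ÷ 50 g/eq = 165.4 eq.
Each mole of Na₂CO₃ supplies 2 eq, so 165.4 / 2 = 82.7 mol.
Mass: 82.7 mol × 106 g/mol = 8766 g.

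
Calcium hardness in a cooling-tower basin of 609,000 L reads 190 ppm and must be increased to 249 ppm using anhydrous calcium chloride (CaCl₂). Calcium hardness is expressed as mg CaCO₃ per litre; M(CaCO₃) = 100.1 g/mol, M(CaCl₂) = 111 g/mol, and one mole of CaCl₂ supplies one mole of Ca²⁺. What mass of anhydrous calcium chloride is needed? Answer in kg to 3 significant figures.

39.8 kg

Hardness to add: (249 − 190) = 59 mg/L as CaCO₃ × 609,000 L = 35,930 g as CaCO₃.
Moles of Ca²⁺ (1 mol Ca²⁺ ≡ 1 mol CaCO₃): 35,930 / 100.1 g/mol = 359 mol.
Mass of CaCl₂: 359 × 111 = 39,840 g.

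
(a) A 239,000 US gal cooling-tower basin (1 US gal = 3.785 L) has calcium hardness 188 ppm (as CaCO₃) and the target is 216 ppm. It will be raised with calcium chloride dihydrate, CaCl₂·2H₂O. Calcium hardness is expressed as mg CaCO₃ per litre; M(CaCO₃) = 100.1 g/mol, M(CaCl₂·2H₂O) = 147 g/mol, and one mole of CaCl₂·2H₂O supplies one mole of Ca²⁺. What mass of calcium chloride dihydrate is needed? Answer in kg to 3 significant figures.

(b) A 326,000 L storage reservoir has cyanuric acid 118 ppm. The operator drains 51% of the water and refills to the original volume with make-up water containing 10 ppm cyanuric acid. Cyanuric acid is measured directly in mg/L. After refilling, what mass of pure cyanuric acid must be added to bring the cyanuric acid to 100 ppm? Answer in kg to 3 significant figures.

(a) 37.2 kg; (b) 12.1 kg

(a) Volume: 239,000 US gal × 3.785 L/gal = 904,615 L.
(a) Hardness to add: (216 − 188) = 28 mg/L as CaCO₃ × 904,615 L = 25,330 g as CaCO₃.
(a) Moles of Ca²⁺ (1 mol Ca²⁺ ≡ 1 mol CaCO₃): 25,330 / 100.1 g/mol = 253 mol.
(a) Mass of CaCl₂·2H₂O: 253 × 147 = 37,200 g.

(b) After draining 51% and refilling: 118 × 0.49 + 10 × 0.51 = 62.92 ppm.
(b) Deficit to target: 100 − 62.92 = 37.08 mg/L.
(b) Mass: 37.08 mg/L × 326,000 L = 12,090 g cyanuric acid.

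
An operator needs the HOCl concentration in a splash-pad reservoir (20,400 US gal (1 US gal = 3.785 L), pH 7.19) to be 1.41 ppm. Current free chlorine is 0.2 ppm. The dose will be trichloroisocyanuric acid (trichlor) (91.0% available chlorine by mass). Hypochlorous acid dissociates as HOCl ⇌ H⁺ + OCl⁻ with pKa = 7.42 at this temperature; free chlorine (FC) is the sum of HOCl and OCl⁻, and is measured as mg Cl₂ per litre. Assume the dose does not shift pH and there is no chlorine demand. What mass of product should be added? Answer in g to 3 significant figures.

173 g

Volume: 20,400 US gal × 3.785 L/gal = 77,214 L.
[OCl⁻]/[HOCl] = 10^(pH − pKa) = 10^(7.19 − 7.42) = 0.5888; fraction as HOCl = 1/(1 + 0.5888) = 0.6294.
Free chlorine required for 1.41 ppm HOCl: 1.41 / 0.6294 = 2.24 ppm.
FC to add: 2.24 − 0.2 = 2.04 mg/L as Cl₂.
Cl₂ equivalent: 2.04 mg/L × 77,214 L = 157.5 g.
Product at 91.0% available Cl: 157.5 / 0.91 = 173.1 g.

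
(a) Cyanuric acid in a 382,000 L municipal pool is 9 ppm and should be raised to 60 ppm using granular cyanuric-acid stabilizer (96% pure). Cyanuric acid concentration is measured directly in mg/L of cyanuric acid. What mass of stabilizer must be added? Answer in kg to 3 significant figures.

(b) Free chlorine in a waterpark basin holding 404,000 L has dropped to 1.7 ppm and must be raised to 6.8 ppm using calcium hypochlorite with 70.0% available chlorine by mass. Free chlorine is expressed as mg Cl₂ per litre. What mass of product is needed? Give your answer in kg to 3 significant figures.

(a) 20.3 kg; (b) 2.94 kg

(a) CYA to add: (60 − 9) = 51 mg/L × 382,000 L = 19,480 g cyanuric acid.
(a) At 96% purity: 19,480 / 0.96 = 20,290 g product.

(b) Chlorine deficit: 6.8 − 1.7 = 5.1 ppm = 5.1 mg/L as Cl₂.
(b) Cl₂ equivalent needed: 5.1 mg/L × 404,000 L = 2,060,000 mg = 2060 g.
(b) Product at 70.0% available chlorine: 2060 / 0.7 = 2943 g.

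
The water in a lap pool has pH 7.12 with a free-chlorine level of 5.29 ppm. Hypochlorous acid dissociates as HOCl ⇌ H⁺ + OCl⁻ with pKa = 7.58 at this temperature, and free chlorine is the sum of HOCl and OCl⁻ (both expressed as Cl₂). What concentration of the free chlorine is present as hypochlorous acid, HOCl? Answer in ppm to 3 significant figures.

[OCl⁻]/[HOCl] = 10^(pH − pKa) = 10^(7.12 − 7.58) = 10^-0.46 = 0.3467.
Fraction as HOCl = 1 / (1 + 0.3467) = 0.7425.
HOCl = 0.7425 × 5.29 ppm = 3.928 ppm.

3.93 ppm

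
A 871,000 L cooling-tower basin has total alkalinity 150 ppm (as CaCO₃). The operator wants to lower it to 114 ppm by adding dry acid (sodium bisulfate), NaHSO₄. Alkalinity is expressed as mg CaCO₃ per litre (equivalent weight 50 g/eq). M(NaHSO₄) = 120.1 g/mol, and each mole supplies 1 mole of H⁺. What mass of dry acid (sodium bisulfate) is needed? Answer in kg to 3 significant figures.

Alkalinity to neutralize: (150 − 114) = 36 mg/L as CaCO₃ × 871,000 L = 31,360 g as CaCO₃.
Equivalents of H⁺ required: 31,360 ÷ 50 g/eq = 627.1 eq = 627.1 mol NaHSO₄.
Mass of NaHSO₄: 627.1 × 120.1 = 75,320 g.

75.3 kg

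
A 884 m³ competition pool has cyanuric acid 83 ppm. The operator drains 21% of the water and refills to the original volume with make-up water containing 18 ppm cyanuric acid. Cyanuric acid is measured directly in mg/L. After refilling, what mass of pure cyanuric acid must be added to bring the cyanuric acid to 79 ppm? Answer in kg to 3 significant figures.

Volume: 884 m³ = 884,000 L.
After draining 21% and refilling: 83 × 0.79 + 18 × 0.21 = 69.35 ppm.
Deficit to target: 79 − 69.35 = 9.65 mg/L.
Mass: 9.65 mg/L × 884,000 L = 8531 g cyanuric acid.

8.53 kg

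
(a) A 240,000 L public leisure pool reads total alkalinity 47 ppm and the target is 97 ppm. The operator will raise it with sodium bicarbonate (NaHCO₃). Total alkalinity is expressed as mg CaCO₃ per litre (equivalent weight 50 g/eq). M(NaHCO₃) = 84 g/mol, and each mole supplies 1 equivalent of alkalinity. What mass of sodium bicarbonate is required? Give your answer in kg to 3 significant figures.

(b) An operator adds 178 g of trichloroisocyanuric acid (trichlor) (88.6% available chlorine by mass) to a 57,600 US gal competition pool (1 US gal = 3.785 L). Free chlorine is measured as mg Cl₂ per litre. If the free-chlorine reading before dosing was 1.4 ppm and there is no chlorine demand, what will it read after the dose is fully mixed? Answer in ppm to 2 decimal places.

(a) 20.2 kg; (b) 2.12 ppm

(a) Alkalinity to add: (97 − 47) = 50 mg/L as CaCO₃ × 240,000 L = 12,000 g as CaCO₃.
(a) Equivalents: 12,000 g ÷ 50 g/eq = 240 eq.
(a) NaHCO₃ supplies 1 eq per mole → 240 mol.
(a) Mass: 240 mol × 84 g/mol = 20,160 g.

(b) Volume: 57,600 US gal × 3.785 L/gal = 218,016 L.
(b) Available chlorine delivered: 178 g × 0.886 = 157.7 g as Cl₂.
(b) Concentration rise: 157.7 g / 218,016 L = 0.7234 mg/L = 0.72 ppm.
(b) Final FC: 1.4 + 0.72 = 2.12 ppm.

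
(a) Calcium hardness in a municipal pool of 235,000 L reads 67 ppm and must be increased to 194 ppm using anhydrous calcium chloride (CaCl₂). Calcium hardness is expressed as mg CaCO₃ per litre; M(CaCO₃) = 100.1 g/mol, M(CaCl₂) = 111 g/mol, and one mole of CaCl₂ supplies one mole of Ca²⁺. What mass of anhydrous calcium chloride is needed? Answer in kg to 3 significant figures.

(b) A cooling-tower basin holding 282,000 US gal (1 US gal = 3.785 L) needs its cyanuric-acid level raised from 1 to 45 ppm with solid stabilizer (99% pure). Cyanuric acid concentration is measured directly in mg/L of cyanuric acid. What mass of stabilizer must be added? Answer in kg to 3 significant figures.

(a) Hardness to add: (194 − 67) = 127 mg/L as CaCO₃ × 235,000 L = 29,840 g as CaCO₃.
(a) Moles of Ca²⁺ (1 mol Ca²⁺ ≡ 1 mol CaCO₃): 29,840 / 100.1 g/mol = 298.2 mol.
(a) Mass of CaCl₂: 298.2 × 111 = 33,090 g.

(b) Volume: 282,000 US gal × 3.785 L/gal = 1,067,370 L.
(b) CYA to add: (45 − 1) = 44 mg/L × 1,067,370 L = 46,960 g cyanuric acid.
(b) At 99% purity: 46,960 / 0.99 = 47,440 g product.

(a) 33.1 kg; (b) 47.4 kg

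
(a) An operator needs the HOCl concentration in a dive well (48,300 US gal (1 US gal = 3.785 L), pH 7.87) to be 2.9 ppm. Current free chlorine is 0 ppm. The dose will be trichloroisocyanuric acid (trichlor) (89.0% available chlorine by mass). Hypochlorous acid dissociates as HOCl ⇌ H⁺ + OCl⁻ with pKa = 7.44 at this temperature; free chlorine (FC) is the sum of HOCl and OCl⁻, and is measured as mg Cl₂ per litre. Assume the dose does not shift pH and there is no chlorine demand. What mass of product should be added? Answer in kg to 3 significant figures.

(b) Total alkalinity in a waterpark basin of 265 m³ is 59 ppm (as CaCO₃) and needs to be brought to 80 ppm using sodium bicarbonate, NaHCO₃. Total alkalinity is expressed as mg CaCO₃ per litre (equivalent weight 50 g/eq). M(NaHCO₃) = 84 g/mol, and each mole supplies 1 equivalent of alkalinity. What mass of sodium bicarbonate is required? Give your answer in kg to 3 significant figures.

(a) 2.20 kg; (b) 9.35 kg

(a) Volume: 48,300 US gal × 3.785 L/gal = 182,816 L.
(a) [OCl⁻]/[HOCl] = 10^(pH − pKa) = 10^(7.87 − 7.44) = 2.692; fraction as HOCl = 1/(1 + 2.692) = 0.2709.
(a) Free chlorine required for 2.9 ppm HOCl: 2.9 / 0.2709 = 10.71 ppm.
(a) FC to add: 10.71 − 0 = 10.71 mg/L as Cl₂.
(a) Cl₂ equivalent: 10.71 mg/L × 182,816 L = 1957 g.
(a) Product at 89.0% available Cl: 1957 / 0.89 = 2199 g.

(b) Volume: 265 m³ = 265,000 L.
(b) Alkalinity to add: (80 − 59) = 21 mg/L as CaCO₃ × 265,000 L = 5565 g as CaCO₃.
(b) Equivalents: 5565 g ÷ 50 g/eq = 111.3 eq.
(b) NaHCO₃ supplies 1 eq per mole → 111.3 mol.
(b) Mass: 111.3 mol × 84 g/mol = 9349 g.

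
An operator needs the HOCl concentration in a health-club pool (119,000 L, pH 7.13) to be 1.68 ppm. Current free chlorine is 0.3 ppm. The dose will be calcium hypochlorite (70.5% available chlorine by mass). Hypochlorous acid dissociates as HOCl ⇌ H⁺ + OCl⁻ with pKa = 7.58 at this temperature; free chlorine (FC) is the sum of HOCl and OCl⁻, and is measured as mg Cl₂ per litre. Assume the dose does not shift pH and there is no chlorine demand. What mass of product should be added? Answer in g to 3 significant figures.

334 g

[OCl⁻]/[HOCl] = 10^(pH − pKa) = 10^(7.13 − 7.58) = 0.3548; fraction as HOCl = 1/(1 + 0.3548) = 0.7381.
Free chlorine required for 1.68 ppm HOCl: 1.68 / 0.7381 = 2.276 ppm.
FC to add: 2.276 − 0.3 = 1.976 mg/L as Cl₂.
Cl₂ equivalent: 1.976 mg/L × 119,000 L = 235.2 g.
Product at 70.5% available Cl: 235.2 / 0.705 = 333.6 g.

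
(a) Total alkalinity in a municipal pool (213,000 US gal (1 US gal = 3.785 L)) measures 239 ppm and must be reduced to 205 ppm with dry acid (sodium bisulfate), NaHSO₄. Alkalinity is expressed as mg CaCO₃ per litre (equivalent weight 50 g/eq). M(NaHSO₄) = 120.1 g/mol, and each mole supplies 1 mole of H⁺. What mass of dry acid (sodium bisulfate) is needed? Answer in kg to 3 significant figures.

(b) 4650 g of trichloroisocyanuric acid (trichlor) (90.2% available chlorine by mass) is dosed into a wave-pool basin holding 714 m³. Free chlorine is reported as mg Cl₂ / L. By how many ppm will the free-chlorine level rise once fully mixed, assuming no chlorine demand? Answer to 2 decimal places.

(a) 65.8 kg; (b) 5.87 ppm

(a) Volume: 213,000 US gal × 3.785 L/gal = 806,205 L.
(a) Alkalinity to neutralize: (239 − 205) = 34 mg/L as CaCO₃ × 806,205 L = 27,410 g as CaCO₃.
(a) Equivalents of H⁺ required: 27,410 ÷ 50 g/eq = 548.2 eq = 548.2 mol NaHSO₄.
(a) Mass of NaHSO₄: 548.2 × 120.1 = 65,840 g.

(b) Volume: 714 m³ = 714,000 L.
(b) Available chlorine delivered: 4650 g × 0.902 = 4194 g as Cl₂.
(b) Concentration rise: 4194 g / 714,000 L = 5.874 mg/L = 5.87 ppm.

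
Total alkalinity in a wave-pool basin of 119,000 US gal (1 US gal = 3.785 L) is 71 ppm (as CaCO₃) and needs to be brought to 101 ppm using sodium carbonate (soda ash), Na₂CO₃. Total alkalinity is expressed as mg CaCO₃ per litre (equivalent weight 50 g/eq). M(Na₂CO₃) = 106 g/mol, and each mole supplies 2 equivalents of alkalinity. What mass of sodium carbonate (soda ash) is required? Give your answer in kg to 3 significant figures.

14.3 kg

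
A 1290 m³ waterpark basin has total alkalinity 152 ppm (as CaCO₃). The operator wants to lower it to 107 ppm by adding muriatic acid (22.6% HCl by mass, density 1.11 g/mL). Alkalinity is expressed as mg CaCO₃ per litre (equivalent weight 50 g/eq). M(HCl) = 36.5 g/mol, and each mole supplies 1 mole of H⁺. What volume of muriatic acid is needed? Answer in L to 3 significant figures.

169 L

Volume: 1290 m³ = 1,290,000 L.
Alkalinity to neutralize: (152 − 107) = 45 mg/L as CaCO₃ × 1,290,000 L = 58,050 g as CaCO₃.
Equivalents of H⁺ required: 58,050 ÷ 50 g/eq = 1161 eq = 1161 mol HCl.
Mass of HCl: 1161 × 36.5 = 42,380 g.
Mass of 22.6% solution: 42,380 / 0.226 = 187,500 g.
Volume: 187,500 g ÷ 1.11 g/mL = 168,900 mL.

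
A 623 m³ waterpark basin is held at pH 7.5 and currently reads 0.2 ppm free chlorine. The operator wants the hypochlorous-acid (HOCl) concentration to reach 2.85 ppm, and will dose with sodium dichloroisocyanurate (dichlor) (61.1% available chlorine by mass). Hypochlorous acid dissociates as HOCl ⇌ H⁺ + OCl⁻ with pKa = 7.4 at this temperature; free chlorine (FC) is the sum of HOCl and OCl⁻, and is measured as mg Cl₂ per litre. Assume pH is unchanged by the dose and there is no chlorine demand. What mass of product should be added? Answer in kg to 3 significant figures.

Volume: 623 m³ = 623,000 L.
[OCl⁻]/[HOCl] = 10^(pH − pKa) = 10^(7.5 − 7.4) = 1.259; fraction as HOCl = 1/(1 + 1.259) = 0.4427.
Free chlorine required for 2.85 ppm HOCl: 2.85 / 0.4427 = 6.438 ppm.
FC to add: 6.438 − 0.2 = 6.238 mg/L as Cl₂.
Cl₂ equivalent: 6.238 mg/L × 623,000 L = 3886 g.
Product at 61.1% available Cl: 3886 / 0.611 = 6360 g.

6.36 kg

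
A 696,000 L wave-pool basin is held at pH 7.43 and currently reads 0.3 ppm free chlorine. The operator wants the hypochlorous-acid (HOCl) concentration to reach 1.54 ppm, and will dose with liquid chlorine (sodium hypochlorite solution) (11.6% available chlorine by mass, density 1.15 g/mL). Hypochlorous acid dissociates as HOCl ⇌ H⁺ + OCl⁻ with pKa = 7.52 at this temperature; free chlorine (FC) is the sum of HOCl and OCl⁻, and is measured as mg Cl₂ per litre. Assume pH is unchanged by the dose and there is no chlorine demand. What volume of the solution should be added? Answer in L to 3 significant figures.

13.0 L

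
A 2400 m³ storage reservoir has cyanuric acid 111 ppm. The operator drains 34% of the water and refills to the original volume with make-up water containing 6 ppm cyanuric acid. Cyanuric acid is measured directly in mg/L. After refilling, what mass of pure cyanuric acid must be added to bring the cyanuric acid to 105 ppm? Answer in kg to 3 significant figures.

71.3 kg

Volume: 2400 m³ = 2,400,000 L.
After draining 34% and refilling: 111 × 0.66 + 6 × 0.34 = 75.3 ppm.
Deficit to target: 105 − 75.3 = 29.7 mg/L.
Mass: 29.7 mg/L × 2,400,000 L = 71,280 g cyanuric acid.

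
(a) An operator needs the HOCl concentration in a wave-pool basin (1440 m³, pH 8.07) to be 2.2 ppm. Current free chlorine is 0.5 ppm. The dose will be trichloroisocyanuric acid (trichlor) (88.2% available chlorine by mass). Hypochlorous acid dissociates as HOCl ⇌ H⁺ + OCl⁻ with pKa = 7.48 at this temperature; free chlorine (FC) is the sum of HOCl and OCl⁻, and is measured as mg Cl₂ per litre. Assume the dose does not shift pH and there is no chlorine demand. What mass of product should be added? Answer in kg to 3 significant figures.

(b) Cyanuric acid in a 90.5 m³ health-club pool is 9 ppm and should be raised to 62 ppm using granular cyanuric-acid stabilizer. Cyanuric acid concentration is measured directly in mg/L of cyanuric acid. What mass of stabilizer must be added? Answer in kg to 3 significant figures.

(a) 16.7 kg; (b) 4.80 kg

(a) Volume: 1440 m³ = 1,440,000 L.
(a) [OCl⁻]/[HOCl] = 10^(pH − pKa) = 10^(8.07 − 7.48) = 3.89; fraction as HOCl = 1/(1 + 3.89) = 0.2045.
(a) Free chlorine required for 2.2 ppm HOCl: 2.2 / 0.2045 = 10.76 ppm.
(a) FC to add: 10.76 − 0.5 = 10.26 mg/L as Cl₂.
(a) Cl₂ equivalent: 10.26 mg/L × 1,440,000 L = 14,770 g.
(a) Product at 88.2% available Cl: 14,770 / 0.882 = 16,750 g.

(b) Volume: 90.5 m³ = 90,500 L.
(b) CYA to add: (62 − 9) = 53 mg/L × 90,500 L = 4796 g cyanuric acid.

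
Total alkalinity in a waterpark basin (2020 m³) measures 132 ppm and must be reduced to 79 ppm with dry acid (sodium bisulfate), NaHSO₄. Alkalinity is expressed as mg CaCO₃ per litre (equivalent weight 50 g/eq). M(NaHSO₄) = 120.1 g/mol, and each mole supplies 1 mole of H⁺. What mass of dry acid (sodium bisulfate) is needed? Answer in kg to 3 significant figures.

257 kg

Volume: 2020 m³ = 2,020,000 L.
Alkalinity to neutralize: (132 − 79) = 53 mg/L as CaCO₃ × 2,020,000 L = 107,100 g as CaCO₃.
Equivalents of H⁺ required: 107,100 ÷ 50 g/eq = 2141 eq = 2141 mol NaHSO₄.
Mass of NaHSO₄: 2141 × 120.1 = 257,200 g.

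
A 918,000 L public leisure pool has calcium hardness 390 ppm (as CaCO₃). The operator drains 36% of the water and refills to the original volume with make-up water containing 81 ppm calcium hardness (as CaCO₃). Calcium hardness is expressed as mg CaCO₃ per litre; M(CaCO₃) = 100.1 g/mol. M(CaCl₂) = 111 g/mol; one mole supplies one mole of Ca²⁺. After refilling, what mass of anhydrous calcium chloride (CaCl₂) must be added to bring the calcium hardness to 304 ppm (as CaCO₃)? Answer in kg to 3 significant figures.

After draining 36% and refilling: 390 × 0.64 + 81 × 0.36 = 278.76 ppm.
Deficit to target: 304 − 278.76 = 25.24 mg/L.
As CaCO₃: 25.24 mg/L × 918,000 L = 23,170 g; ÷ 100.1 = 231.5 mol Ca²⁺.
Mass: 231.5 × 111 = 25,690 g.

25.7 kg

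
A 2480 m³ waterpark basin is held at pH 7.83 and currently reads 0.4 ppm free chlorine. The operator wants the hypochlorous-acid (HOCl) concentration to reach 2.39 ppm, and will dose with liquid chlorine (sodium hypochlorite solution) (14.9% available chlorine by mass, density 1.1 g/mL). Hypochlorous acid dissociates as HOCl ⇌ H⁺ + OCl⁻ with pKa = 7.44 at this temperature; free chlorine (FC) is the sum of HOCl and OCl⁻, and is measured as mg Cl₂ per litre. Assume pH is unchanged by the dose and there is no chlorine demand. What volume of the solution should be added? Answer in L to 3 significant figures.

119 L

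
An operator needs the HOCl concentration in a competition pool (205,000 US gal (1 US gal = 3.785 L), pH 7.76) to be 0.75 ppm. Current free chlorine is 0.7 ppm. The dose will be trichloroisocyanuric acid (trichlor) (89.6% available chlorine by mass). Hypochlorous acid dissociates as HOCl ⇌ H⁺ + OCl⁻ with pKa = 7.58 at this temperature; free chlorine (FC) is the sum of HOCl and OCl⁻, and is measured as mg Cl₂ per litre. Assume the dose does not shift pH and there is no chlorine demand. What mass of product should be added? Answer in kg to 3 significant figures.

Volume: 205,000 US gal × 3.785 L/gal = 775,925 L.
[OCl⁻]/[HOCl] = 10^(pH − pKa) = 10^(7.76 − 7.58) = 1.514; fraction as HOCl = 1/(1 + 1.514) = 0.3978.
Free chlorine required for 0.75 ppm HOCl: 0.75 / 0.3978 = 1.885 ppm.
FC to add: 1.885 − 0.7 = 1.185 mg/L as Cl₂.
Cl₂ equivalent: 1.185 mg/L × 775,925 L = 919.6 g.
Product at 89.6% available Cl: 919.6 / 0.896 = 1026 g.

1.03 kg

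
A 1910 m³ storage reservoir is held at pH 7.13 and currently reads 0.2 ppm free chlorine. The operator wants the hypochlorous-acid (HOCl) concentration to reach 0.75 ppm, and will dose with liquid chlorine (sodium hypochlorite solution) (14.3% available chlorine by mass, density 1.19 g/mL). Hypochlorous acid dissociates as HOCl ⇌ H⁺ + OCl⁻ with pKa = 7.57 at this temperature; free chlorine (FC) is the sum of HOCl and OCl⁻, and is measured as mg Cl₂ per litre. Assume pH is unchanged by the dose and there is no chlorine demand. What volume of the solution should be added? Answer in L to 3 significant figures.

Volume: 1910 m³ = 1,910,000 L.
[OCl⁻]/[HOCl] = 10^(pH − pKa) = 10^(7.13 − 7.57) = 0.3631; fraction as HOCl = 1/(1 + 0.3631) = 0.7336.
Free chlorine required for 0.75 ppm HOCl: 0.75 / 0.7336 = 1.022 ppm.
FC to add: 1.022 − 0.2 = 0.8223 mg/L as Cl₂.
Cl₂ equivalent: 0.8223 mg/L × 1,910,000 L = 1571 g.
Product at 14.3% available Cl: 1571 / 0.143 = 10,980 g.
Volume: 10,980 g ÷ 1.19 g/mL = 9230 mL.

9.23 L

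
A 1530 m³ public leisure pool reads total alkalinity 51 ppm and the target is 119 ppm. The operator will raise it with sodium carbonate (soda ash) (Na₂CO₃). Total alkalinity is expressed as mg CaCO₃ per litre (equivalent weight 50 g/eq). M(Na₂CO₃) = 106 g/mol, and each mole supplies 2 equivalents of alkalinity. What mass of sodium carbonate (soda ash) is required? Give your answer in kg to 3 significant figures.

110 kg

Volume: 1530 m³ = 1,530,000 L.
Alkalinity to add: (119 − 51) = 68 mg/L as CaCO₃ × 1,530,000 L = 104,000 g as CaCO₃.
Equivalents: 104,000 g ÷ 50 g/eq = 2081 eq.
Each mole of Na₂CO₃ supplies 2 eq, so 2081 / 2 = 1040 mol.
Mass: 1040 mol × 106 g/mol = 110,300 g.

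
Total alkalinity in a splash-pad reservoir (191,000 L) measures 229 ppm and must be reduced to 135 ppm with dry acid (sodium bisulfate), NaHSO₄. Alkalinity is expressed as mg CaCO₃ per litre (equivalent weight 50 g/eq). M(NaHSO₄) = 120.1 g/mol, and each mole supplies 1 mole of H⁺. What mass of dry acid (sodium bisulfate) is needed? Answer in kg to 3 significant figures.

Alkalinity to neutralize: (229 − 135) = 94 mg/L as CaCO₃ × 191,000 L = 17,950 g as CaCO₃.
Equivalents of H⁺ required: 17,950 ÷ 50 g/eq = 359.1 eq = 359.1 mol NaHSO₄.
Mass of NaHSO₄: 359.1 × 120.1 = 43,130 g.

43.1 kg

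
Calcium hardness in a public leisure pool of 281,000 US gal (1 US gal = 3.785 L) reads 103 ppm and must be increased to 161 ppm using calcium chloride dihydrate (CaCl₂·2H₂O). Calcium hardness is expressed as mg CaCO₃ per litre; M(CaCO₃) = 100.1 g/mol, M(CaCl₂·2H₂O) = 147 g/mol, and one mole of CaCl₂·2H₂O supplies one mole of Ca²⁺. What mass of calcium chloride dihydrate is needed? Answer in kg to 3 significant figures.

Volume: 281,000 US gal × 3.785 L/gal = 1,063,585 L.
Hardness to add: (161 − 103) = 58 mg/L as CaCO₃ × 1,063,585 L = 61,690 g as CaCO₃.
Moles of Ca²⁺ (1 mol Ca²⁺ ≡ 1 mol CaCO₃): 61,690 / 100.1 g/mol = 616.3 mol.
Mass of CaCl₂·2H₂O: 616.3 × 147 = 90,590 g.

90.6 kg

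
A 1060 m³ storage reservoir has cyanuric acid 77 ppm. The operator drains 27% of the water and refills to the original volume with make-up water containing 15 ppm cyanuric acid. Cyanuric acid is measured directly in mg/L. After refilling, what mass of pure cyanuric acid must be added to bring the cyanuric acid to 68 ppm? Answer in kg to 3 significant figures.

Volume: 1060 m³ = 1,060,000 L.
After draining 27% and refilling: 77 × 0.73 + 15 × 0.27 = 60.26 ppm.
Deficit to target: 68 − 60.26 = 7.74 mg/L.
Mass: 7.74 mg/L × 1,060,000 L = 8204 g cyanuric acid.

8.20 kg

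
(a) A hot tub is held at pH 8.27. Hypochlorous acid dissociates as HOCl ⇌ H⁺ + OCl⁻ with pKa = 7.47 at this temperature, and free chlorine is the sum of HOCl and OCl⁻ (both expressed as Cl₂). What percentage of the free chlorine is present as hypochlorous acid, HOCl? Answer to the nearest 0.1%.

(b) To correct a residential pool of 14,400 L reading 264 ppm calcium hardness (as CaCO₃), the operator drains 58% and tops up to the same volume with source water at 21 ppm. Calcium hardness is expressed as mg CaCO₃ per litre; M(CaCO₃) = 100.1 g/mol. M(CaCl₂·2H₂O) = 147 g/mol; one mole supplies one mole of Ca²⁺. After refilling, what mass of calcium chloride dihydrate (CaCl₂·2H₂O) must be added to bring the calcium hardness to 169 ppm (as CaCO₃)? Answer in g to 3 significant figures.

(a) 13.7%; (b) 971 g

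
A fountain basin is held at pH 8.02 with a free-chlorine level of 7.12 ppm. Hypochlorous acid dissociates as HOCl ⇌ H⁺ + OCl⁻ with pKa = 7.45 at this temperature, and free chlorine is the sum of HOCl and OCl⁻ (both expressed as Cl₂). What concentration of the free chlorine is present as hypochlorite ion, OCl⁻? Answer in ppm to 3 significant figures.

5.61 ppm

[OCl⁻]/[HOCl] = 10^(pH − pKa) = 10^(8.02 − 7.45) = 10^0.57 = 3.715.
Fraction as HOCl = 1 / (1 + 3.715) = 0.2121.
OCl⁻ = (1 − 0.2121) × 7.12 ppm = 5.61 ppm.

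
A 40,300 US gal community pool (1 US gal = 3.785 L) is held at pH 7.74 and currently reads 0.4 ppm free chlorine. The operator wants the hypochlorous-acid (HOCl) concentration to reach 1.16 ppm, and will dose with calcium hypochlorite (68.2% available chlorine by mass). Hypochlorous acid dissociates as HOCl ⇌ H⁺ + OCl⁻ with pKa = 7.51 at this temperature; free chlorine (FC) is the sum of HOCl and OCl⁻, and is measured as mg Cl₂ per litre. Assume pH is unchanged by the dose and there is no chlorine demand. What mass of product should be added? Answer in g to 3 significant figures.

611 g

Volume: 40,300 US gal × 3.785 L/gal = 152,536 L.
[OCl⁻]/[HOCl] = 10^(pH − pKa) = 10^(7.74 − 7.51) = 1.698; fraction as HOCl = 1/(1 + 1.698) = 0.3706.
Free chlorine required for 1.16 ppm HOCl: 1.16 / 0.3706 = 3.13 ppm.
FC to add: 3.13 − 0.4 = 2.73 mg/L as Cl₂.
Cl₂ equivalent: 2.73 mg/L × 152,536 L = 416.4 g.
Product at 68.2% available Cl: 416.4 / 0.682 = 610.6 g.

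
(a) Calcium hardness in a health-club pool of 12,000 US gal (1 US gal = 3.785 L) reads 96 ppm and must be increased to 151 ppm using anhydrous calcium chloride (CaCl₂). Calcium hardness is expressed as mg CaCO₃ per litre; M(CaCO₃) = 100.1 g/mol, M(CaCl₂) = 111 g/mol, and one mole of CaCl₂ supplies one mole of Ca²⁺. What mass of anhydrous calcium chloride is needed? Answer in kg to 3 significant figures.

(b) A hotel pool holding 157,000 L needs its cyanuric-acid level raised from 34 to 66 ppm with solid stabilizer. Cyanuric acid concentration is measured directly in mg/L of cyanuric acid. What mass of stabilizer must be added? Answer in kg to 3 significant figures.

(a) 2.77 kg; (b) 5.02 kg

(a) Volume: 12,000 US gal × 3.785 L/gal = 45,420 L.
(a) Hardness to add: (151 − 96) = 55 mg/L as CaCO₃ × 45,420 L = 2498 g as CaCO₃.
(a) Moles of Ca²⁺ (1 mol Ca²⁺ ≡ 1 mol CaCO₃): 2498 / 100.1 g/mol = 24.96 mol.
(a) Mass of CaCl₂: 24.96 × 111 = 2770 g.

(b) CYA to add: (66 − 34) = 32 mg/L × 157,000 L = 5024 g cyanuric acid.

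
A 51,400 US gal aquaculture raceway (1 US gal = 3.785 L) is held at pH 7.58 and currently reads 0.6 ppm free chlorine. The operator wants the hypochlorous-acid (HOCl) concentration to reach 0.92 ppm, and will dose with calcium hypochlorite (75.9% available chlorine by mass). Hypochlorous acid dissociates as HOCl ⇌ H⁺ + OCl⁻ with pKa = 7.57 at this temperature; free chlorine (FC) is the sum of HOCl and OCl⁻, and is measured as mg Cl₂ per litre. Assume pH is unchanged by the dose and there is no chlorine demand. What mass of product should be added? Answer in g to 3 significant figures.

Volume: 51,400 US gal × 3.785 L/gal = 194,549 L.
[OCl⁻]/[HOCl] = 10^(pH − pKa) = 10^(7.58 − 7.57) = 1.023; fraction as HOCl = 1/(1 + 1.023) = 0.4942.
Free chlorine required for 0.92 ppm HOCl: 0.92 / 0.4942 = 1.861 ppm.
FC to add: 1.861 − 0.6 = 1.261 mg/L as Cl₂.
Cl₂ equivalent: 1.261 mg/L × 194,549 L = 245.4 g.
Product at 75.9% available Cl: 245.4 / 0.759 = 323.3 g.

323 g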